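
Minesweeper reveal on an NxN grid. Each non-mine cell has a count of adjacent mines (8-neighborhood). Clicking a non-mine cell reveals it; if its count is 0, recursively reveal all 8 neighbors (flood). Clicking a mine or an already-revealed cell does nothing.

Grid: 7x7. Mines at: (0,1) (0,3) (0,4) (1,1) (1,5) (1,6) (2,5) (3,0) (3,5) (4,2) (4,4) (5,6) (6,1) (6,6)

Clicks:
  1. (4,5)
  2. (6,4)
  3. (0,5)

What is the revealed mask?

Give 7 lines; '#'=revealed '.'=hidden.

Click 1 (4,5) count=3: revealed 1 new [(4,5)] -> total=1
Click 2 (6,4) count=0: revealed 8 new [(5,2) (5,3) (5,4) (5,5) (6,2) (6,3) (6,4) (6,5)] -> total=9
Click 3 (0,5) count=3: revealed 1 new [(0,5)] -> total=10

Answer: .....#.
.......
.......
.......
.....#.
..####.
..####.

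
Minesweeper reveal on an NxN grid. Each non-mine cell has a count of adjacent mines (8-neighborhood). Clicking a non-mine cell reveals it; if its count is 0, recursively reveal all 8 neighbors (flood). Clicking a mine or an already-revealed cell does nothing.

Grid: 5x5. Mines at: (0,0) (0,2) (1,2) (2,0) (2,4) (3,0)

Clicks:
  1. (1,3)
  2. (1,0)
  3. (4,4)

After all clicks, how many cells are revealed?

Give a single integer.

Answer: 13

Derivation:
Click 1 (1,3) count=3: revealed 1 new [(1,3)] -> total=1
Click 2 (1,0) count=2: revealed 1 new [(1,0)] -> total=2
Click 3 (4,4) count=0: revealed 11 new [(2,1) (2,2) (2,3) (3,1) (3,2) (3,3) (3,4) (4,1) (4,2) (4,3) (4,4)] -> total=13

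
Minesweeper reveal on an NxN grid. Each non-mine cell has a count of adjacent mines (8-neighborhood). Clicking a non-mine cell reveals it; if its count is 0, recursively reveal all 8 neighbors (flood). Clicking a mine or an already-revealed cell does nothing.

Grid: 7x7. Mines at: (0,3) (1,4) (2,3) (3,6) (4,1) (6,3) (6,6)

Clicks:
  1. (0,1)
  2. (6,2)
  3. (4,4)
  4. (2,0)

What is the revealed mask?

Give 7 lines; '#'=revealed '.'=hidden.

Answer: ###....
###....
###....
######.
..####.
..####.
..#....

Derivation:
Click 1 (0,1) count=0: revealed 12 new [(0,0) (0,1) (0,2) (1,0) (1,1) (1,2) (2,0) (2,1) (2,2) (3,0) (3,1) (3,2)] -> total=12
Click 2 (6,2) count=1: revealed 1 new [(6,2)] -> total=13
Click 3 (4,4) count=0: revealed 11 new [(3,3) (3,4) (3,5) (4,2) (4,3) (4,4) (4,5) (5,2) (5,3) (5,4) (5,5)] -> total=24
Click 4 (2,0) count=0: revealed 0 new [(none)] -> total=24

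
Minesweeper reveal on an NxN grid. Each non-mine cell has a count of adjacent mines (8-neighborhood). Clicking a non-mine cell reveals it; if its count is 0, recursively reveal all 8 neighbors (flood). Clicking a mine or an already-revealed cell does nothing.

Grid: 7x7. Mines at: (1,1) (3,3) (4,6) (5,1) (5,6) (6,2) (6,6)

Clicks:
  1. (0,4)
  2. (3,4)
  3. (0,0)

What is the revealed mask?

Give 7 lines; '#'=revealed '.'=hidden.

Click 1 (0,4) count=0: revealed 18 new [(0,2) (0,3) (0,4) (0,5) (0,6) (1,2) (1,3) (1,4) (1,5) (1,6) (2,2) (2,3) (2,4) (2,5) (2,6) (3,4) (3,5) (3,6)] -> total=18
Click 2 (3,4) count=1: revealed 0 new [(none)] -> total=18
Click 3 (0,0) count=1: revealed 1 new [(0,0)] -> total=19

Answer: #.#####
..#####
..#####
....###
.......
.......
.......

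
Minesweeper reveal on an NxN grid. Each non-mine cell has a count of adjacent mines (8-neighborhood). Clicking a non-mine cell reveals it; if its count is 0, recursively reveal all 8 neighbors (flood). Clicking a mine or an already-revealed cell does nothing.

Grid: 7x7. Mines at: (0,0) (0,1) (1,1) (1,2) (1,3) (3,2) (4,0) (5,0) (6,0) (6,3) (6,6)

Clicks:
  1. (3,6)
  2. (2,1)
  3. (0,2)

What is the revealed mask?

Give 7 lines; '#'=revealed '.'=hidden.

Click 1 (3,6) count=0: revealed 22 new [(0,4) (0,5) (0,6) (1,4) (1,5) (1,6) (2,3) (2,4) (2,5) (2,6) (3,3) (3,4) (3,5) (3,6) (4,3) (4,4) (4,5) (4,6) (5,3) (5,4) (5,5) (5,6)] -> total=22
Click 2 (2,1) count=3: revealed 1 new [(2,1)] -> total=23
Click 3 (0,2) count=4: revealed 1 new [(0,2)] -> total=24

Answer: ..#.###
....###
.#.####
...####
...####
...####
.......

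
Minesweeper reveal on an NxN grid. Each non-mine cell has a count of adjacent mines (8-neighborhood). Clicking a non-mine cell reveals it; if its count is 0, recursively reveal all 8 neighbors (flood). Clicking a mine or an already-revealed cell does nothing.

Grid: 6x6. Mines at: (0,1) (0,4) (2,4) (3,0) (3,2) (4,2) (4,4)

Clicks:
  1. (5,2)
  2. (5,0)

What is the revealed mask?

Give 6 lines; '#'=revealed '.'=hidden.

Click 1 (5,2) count=1: revealed 1 new [(5,2)] -> total=1
Click 2 (5,0) count=0: revealed 4 new [(4,0) (4,1) (5,0) (5,1)] -> total=5

Answer: ......
......
......
......
##....
###...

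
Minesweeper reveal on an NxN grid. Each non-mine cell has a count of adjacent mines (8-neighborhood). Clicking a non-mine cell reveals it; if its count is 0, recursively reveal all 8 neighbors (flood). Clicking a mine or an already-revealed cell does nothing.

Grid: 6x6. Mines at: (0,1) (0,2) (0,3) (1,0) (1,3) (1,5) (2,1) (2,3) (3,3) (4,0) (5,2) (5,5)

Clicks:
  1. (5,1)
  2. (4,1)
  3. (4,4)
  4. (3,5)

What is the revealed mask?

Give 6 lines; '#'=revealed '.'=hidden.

Click 1 (5,1) count=2: revealed 1 new [(5,1)] -> total=1
Click 2 (4,1) count=2: revealed 1 new [(4,1)] -> total=2
Click 3 (4,4) count=2: revealed 1 new [(4,4)] -> total=3
Click 4 (3,5) count=0: revealed 5 new [(2,4) (2,5) (3,4) (3,5) (4,5)] -> total=8

Answer: ......
......
....##
....##
.#..##
.#....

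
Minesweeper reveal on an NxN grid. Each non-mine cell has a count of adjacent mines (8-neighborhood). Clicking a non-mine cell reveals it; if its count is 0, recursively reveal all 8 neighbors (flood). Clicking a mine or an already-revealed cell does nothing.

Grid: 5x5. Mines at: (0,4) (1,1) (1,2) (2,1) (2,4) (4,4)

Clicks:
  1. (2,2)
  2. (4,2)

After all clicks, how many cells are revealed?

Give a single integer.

Click 1 (2,2) count=3: revealed 1 new [(2,2)] -> total=1
Click 2 (4,2) count=0: revealed 8 new [(3,0) (3,1) (3,2) (3,3) (4,0) (4,1) (4,2) (4,3)] -> total=9

Answer: 9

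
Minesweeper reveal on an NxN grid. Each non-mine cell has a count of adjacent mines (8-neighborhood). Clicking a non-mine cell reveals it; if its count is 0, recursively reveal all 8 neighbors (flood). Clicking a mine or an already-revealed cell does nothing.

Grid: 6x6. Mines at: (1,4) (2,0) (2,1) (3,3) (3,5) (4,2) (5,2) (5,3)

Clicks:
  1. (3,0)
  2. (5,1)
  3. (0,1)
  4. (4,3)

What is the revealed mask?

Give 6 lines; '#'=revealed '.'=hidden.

Answer: ####..
####..
......
#.....
...#..
.#....

Derivation:
Click 1 (3,0) count=2: revealed 1 new [(3,0)] -> total=1
Click 2 (5,1) count=2: revealed 1 new [(5,1)] -> total=2
Click 3 (0,1) count=0: revealed 8 new [(0,0) (0,1) (0,2) (0,3) (1,0) (1,1) (1,2) (1,3)] -> total=10
Click 4 (4,3) count=4: revealed 1 new [(4,3)] -> total=11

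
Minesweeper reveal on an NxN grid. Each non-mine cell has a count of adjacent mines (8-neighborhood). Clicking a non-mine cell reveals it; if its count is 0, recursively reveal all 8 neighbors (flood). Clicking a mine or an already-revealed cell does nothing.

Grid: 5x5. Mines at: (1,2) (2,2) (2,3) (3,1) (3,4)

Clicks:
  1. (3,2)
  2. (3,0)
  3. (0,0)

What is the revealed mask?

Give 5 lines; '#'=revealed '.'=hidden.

Answer: ##...
##...
##...
#.#..
.....

Derivation:
Click 1 (3,2) count=3: revealed 1 new [(3,2)] -> total=1
Click 2 (3,0) count=1: revealed 1 new [(3,0)] -> total=2
Click 3 (0,0) count=0: revealed 6 new [(0,0) (0,1) (1,0) (1,1) (2,0) (2,1)] -> total=8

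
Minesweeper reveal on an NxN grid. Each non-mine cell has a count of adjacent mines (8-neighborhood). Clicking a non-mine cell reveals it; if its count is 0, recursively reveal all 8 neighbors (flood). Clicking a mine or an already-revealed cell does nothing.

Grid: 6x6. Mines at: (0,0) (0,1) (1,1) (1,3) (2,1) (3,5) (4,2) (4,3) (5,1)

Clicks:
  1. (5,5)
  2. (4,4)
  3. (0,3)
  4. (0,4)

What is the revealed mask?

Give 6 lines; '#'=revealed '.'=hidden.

Answer: ...##.
......
......
......
....##
....##

Derivation:
Click 1 (5,5) count=0: revealed 4 new [(4,4) (4,5) (5,4) (5,5)] -> total=4
Click 2 (4,4) count=2: revealed 0 new [(none)] -> total=4
Click 3 (0,3) count=1: revealed 1 new [(0,3)] -> total=5
Click 4 (0,4) count=1: revealed 1 new [(0,4)] -> total=6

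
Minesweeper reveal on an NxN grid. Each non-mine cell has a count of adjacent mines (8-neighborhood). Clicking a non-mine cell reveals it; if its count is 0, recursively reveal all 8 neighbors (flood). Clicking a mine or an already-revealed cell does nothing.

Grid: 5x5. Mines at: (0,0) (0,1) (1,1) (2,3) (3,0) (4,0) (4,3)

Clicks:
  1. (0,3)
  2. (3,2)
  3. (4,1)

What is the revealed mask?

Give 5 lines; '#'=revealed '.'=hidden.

Click 1 (0,3) count=0: revealed 6 new [(0,2) (0,3) (0,4) (1,2) (1,3) (1,4)] -> total=6
Click 2 (3,2) count=2: revealed 1 new [(3,2)] -> total=7
Click 3 (4,1) count=2: revealed 1 new [(4,1)] -> total=8

Answer: ..###
..###
.....
..#..
.#...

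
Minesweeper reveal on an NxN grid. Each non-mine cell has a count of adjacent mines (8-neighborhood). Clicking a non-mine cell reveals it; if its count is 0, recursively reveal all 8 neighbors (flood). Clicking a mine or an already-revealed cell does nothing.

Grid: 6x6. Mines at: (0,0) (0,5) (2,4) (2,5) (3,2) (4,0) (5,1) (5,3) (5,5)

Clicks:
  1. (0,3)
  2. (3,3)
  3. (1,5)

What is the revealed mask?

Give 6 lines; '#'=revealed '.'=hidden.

Click 1 (0,3) count=0: revealed 11 new [(0,1) (0,2) (0,3) (0,4) (1,1) (1,2) (1,3) (1,4) (2,1) (2,2) (2,3)] -> total=11
Click 2 (3,3) count=2: revealed 1 new [(3,3)] -> total=12
Click 3 (1,5) count=3: revealed 1 new [(1,5)] -> total=13

Answer: .####.
.#####
.###..
...#..
......
......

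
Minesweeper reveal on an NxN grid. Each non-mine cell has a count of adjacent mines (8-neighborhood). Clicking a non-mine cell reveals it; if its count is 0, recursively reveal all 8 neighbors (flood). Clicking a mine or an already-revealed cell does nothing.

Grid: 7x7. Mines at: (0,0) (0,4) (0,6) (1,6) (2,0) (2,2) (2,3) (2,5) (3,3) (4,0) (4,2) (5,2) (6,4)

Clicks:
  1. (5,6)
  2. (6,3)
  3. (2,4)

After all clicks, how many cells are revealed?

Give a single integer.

Click 1 (5,6) count=0: revealed 11 new [(3,4) (3,5) (3,6) (4,4) (4,5) (4,6) (5,4) (5,5) (5,6) (6,5) (6,6)] -> total=11
Click 2 (6,3) count=2: revealed 1 new [(6,3)] -> total=12
Click 3 (2,4) count=3: revealed 1 new [(2,4)] -> total=13

Answer: 13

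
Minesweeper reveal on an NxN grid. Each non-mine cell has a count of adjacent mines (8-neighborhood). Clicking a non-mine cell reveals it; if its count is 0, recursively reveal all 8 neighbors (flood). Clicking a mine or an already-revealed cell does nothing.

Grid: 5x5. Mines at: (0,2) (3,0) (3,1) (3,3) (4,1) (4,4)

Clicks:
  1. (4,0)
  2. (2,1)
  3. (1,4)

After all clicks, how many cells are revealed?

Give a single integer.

Click 1 (4,0) count=3: revealed 1 new [(4,0)] -> total=1
Click 2 (2,1) count=2: revealed 1 new [(2,1)] -> total=2
Click 3 (1,4) count=0: revealed 6 new [(0,3) (0,4) (1,3) (1,4) (2,3) (2,4)] -> total=8

Answer: 8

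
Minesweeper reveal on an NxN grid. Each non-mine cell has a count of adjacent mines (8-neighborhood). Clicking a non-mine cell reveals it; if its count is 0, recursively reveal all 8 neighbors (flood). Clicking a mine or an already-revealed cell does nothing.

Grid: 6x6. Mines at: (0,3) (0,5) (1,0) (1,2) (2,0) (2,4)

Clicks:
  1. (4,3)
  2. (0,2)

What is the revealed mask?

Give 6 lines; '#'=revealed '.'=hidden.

Click 1 (4,3) count=0: revealed 21 new [(2,1) (2,2) (2,3) (3,0) (3,1) (3,2) (3,3) (3,4) (3,5) (4,0) (4,1) (4,2) (4,3) (4,4) (4,5) (5,0) (5,1) (5,2) (5,3) (5,4) (5,5)] -> total=21
Click 2 (0,2) count=2: revealed 1 new [(0,2)] -> total=22

Answer: ..#...
......
.###..
######
######
######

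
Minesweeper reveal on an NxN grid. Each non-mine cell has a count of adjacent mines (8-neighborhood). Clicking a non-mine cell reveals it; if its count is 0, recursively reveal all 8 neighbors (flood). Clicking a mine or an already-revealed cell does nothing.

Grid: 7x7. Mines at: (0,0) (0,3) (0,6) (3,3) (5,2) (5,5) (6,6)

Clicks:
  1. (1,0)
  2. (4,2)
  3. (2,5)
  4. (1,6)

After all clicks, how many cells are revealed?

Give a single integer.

Answer: 14

Derivation:
Click 1 (1,0) count=1: revealed 1 new [(1,0)] -> total=1
Click 2 (4,2) count=2: revealed 1 new [(4,2)] -> total=2
Click 3 (2,5) count=0: revealed 12 new [(1,4) (1,5) (1,6) (2,4) (2,5) (2,6) (3,4) (3,5) (3,6) (4,4) (4,5) (4,6)] -> total=14
Click 4 (1,6) count=1: revealed 0 new [(none)] -> total=14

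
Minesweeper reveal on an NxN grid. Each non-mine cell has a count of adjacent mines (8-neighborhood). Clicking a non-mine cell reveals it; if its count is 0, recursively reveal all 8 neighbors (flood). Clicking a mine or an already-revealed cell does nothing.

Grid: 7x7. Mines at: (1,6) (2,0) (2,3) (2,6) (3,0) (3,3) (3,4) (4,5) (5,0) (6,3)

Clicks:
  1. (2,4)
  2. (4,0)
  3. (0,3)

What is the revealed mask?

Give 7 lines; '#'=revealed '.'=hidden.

Click 1 (2,4) count=3: revealed 1 new [(2,4)] -> total=1
Click 2 (4,0) count=2: revealed 1 new [(4,0)] -> total=2
Click 3 (0,3) count=0: revealed 12 new [(0,0) (0,1) (0,2) (0,3) (0,4) (0,5) (1,0) (1,1) (1,2) (1,3) (1,4) (1,5)] -> total=14

Answer: ######.
######.
....#..
.......
#......
.......
.......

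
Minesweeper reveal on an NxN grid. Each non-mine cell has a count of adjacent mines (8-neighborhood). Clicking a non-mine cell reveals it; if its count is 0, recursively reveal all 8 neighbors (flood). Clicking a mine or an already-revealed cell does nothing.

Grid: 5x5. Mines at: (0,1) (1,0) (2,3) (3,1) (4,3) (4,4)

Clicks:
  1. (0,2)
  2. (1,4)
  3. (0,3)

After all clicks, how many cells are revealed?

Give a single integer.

Answer: 6

Derivation:
Click 1 (0,2) count=1: revealed 1 new [(0,2)] -> total=1
Click 2 (1,4) count=1: revealed 1 new [(1,4)] -> total=2
Click 3 (0,3) count=0: revealed 4 new [(0,3) (0,4) (1,2) (1,3)] -> total=6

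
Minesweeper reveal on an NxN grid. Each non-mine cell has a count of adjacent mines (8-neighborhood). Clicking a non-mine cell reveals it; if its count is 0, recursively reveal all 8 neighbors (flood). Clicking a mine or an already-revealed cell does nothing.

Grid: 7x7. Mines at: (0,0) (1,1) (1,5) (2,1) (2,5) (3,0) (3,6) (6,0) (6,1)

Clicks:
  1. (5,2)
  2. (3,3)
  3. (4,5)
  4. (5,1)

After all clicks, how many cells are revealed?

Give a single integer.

Answer: 31

Derivation:
Click 1 (5,2) count=1: revealed 1 new [(5,2)] -> total=1
Click 2 (3,3) count=0: revealed 30 new [(0,2) (0,3) (0,4) (1,2) (1,3) (1,4) (2,2) (2,3) (2,4) (3,1) (3,2) (3,3) (3,4) (3,5) (4,1) (4,2) (4,3) (4,4) (4,5) (4,6) (5,1) (5,3) (5,4) (5,5) (5,6) (6,2) (6,3) (6,4) (6,5) (6,6)] -> total=31
Click 3 (4,5) count=1: revealed 0 new [(none)] -> total=31
Click 4 (5,1) count=2: revealed 0 new [(none)] -> total=31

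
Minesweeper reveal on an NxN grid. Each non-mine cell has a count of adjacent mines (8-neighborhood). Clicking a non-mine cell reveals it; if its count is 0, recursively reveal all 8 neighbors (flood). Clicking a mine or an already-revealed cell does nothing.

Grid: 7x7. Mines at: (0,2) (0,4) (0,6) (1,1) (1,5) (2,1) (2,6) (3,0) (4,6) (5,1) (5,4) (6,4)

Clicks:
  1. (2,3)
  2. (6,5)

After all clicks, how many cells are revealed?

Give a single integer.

Click 1 (2,3) count=0: revealed 15 new [(1,2) (1,3) (1,4) (2,2) (2,3) (2,4) (2,5) (3,2) (3,3) (3,4) (3,5) (4,2) (4,3) (4,4) (4,5)] -> total=15
Click 2 (6,5) count=2: revealed 1 new [(6,5)] -> total=16

Answer: 16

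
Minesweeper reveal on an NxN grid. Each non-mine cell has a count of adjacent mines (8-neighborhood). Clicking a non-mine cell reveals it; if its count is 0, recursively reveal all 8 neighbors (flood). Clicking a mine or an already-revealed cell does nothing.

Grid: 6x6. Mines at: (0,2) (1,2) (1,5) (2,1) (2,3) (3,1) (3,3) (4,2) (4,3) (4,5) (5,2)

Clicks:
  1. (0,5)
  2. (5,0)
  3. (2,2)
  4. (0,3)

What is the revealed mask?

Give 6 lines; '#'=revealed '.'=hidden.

Answer: ...#.#
......
..#...
......
##....
##....

Derivation:
Click 1 (0,5) count=1: revealed 1 new [(0,5)] -> total=1
Click 2 (5,0) count=0: revealed 4 new [(4,0) (4,1) (5,0) (5,1)] -> total=5
Click 3 (2,2) count=5: revealed 1 new [(2,2)] -> total=6
Click 4 (0,3) count=2: revealed 1 new [(0,3)] -> total=7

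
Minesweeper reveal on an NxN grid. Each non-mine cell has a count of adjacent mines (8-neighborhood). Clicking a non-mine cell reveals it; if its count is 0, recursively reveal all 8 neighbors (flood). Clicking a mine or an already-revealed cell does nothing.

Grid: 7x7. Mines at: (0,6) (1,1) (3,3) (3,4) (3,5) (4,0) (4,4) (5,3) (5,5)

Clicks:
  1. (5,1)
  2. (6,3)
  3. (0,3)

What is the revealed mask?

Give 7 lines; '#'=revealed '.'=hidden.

Click 1 (5,1) count=1: revealed 1 new [(5,1)] -> total=1
Click 2 (6,3) count=1: revealed 1 new [(6,3)] -> total=2
Click 3 (0,3) count=0: revealed 12 new [(0,2) (0,3) (0,4) (0,5) (1,2) (1,3) (1,4) (1,5) (2,2) (2,3) (2,4) (2,5)] -> total=14

Answer: ..####.
..####.
..####.
.......
.......
.#.....
...#...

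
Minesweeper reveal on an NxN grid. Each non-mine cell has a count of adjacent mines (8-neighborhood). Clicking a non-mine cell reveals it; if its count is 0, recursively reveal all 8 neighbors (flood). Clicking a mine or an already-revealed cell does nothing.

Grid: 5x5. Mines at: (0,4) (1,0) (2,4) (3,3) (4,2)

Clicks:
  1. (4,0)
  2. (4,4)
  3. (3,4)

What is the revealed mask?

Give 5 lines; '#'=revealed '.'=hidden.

Answer: .....
.....
##...
##..#
##..#

Derivation:
Click 1 (4,0) count=0: revealed 6 new [(2,0) (2,1) (3,0) (3,1) (4,0) (4,1)] -> total=6
Click 2 (4,4) count=1: revealed 1 new [(4,4)] -> total=7
Click 3 (3,4) count=2: revealed 1 new [(3,4)] -> total=8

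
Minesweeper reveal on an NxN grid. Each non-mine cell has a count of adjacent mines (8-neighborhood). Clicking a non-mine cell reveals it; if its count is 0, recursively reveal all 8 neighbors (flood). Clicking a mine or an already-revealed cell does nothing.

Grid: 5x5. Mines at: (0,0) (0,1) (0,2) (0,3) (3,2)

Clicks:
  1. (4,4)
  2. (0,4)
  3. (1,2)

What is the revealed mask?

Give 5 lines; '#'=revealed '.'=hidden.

Answer: ....#
..###
...##
...##
...##

Derivation:
Click 1 (4,4) count=0: revealed 8 new [(1,3) (1,4) (2,3) (2,4) (3,3) (3,4) (4,3) (4,4)] -> total=8
Click 2 (0,4) count=1: revealed 1 new [(0,4)] -> total=9
Click 3 (1,2) count=3: revealed 1 new [(1,2)] -> total=10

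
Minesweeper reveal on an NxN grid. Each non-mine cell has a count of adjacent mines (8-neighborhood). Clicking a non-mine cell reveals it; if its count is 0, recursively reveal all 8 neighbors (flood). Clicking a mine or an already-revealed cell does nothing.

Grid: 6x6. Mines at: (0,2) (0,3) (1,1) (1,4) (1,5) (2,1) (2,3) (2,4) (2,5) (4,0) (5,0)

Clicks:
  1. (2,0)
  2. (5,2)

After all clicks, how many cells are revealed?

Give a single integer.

Click 1 (2,0) count=2: revealed 1 new [(2,0)] -> total=1
Click 2 (5,2) count=0: revealed 15 new [(3,1) (3,2) (3,3) (3,4) (3,5) (4,1) (4,2) (4,3) (4,4) (4,5) (5,1) (5,2) (5,3) (5,4) (5,5)] -> total=16

Answer: 16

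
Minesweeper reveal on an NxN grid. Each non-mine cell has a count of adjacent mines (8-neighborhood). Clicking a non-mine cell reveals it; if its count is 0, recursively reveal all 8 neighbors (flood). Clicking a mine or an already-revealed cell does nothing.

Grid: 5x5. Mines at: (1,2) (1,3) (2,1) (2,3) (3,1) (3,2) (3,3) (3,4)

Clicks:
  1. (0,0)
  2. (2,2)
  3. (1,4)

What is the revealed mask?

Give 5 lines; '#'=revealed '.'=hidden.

Click 1 (0,0) count=0: revealed 4 new [(0,0) (0,1) (1,0) (1,1)] -> total=4
Click 2 (2,2) count=7: revealed 1 new [(2,2)] -> total=5
Click 3 (1,4) count=2: revealed 1 new [(1,4)] -> total=6

Answer: ##...
##..#
..#..
.....
.....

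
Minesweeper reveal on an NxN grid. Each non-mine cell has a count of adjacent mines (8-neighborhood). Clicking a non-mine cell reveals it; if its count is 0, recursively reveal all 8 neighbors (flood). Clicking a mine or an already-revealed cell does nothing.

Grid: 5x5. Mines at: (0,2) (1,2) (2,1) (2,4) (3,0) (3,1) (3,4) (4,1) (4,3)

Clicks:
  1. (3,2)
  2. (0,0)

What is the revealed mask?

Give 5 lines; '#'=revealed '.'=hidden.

Click 1 (3,2) count=4: revealed 1 new [(3,2)] -> total=1
Click 2 (0,0) count=0: revealed 4 new [(0,0) (0,1) (1,0) (1,1)] -> total=5

Answer: ##...
##...
.....
..#..
.....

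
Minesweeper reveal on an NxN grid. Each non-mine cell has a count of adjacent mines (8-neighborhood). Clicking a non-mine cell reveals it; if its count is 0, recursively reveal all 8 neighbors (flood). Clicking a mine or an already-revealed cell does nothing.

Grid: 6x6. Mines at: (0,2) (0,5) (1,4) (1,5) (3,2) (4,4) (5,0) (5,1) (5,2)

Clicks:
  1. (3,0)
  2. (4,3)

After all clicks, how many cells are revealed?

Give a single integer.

Click 1 (3,0) count=0: revealed 10 new [(0,0) (0,1) (1,0) (1,1) (2,0) (2,1) (3,0) (3,1) (4,0) (4,1)] -> total=10
Click 2 (4,3) count=3: revealed 1 new [(4,3)] -> total=11

Answer: 11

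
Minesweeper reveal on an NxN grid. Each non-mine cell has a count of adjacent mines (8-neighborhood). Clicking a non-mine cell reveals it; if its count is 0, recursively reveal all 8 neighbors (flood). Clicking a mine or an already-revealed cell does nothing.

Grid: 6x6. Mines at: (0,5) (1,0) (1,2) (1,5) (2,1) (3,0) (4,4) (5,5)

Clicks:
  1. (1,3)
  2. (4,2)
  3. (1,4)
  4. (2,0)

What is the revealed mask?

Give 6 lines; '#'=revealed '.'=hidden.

Click 1 (1,3) count=1: revealed 1 new [(1,3)] -> total=1
Click 2 (4,2) count=0: revealed 11 new [(3,1) (3,2) (3,3) (4,0) (4,1) (4,2) (4,3) (5,0) (5,1) (5,2) (5,3)] -> total=12
Click 3 (1,4) count=2: revealed 1 new [(1,4)] -> total=13
Click 4 (2,0) count=3: revealed 1 new [(2,0)] -> total=14

Answer: ......
...##.
#.....
.###..
####..
####..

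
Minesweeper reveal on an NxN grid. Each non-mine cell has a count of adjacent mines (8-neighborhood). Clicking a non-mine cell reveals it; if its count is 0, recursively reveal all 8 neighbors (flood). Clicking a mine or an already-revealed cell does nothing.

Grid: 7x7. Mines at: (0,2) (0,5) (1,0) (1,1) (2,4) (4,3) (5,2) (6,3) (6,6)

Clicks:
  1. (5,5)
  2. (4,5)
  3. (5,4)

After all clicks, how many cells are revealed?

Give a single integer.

Click 1 (5,5) count=1: revealed 1 new [(5,5)] -> total=1
Click 2 (4,5) count=0: revealed 12 new [(1,5) (1,6) (2,5) (2,6) (3,4) (3,5) (3,6) (4,4) (4,5) (4,6) (5,4) (5,6)] -> total=13
Click 3 (5,4) count=2: revealed 0 new [(none)] -> total=13

Answer: 13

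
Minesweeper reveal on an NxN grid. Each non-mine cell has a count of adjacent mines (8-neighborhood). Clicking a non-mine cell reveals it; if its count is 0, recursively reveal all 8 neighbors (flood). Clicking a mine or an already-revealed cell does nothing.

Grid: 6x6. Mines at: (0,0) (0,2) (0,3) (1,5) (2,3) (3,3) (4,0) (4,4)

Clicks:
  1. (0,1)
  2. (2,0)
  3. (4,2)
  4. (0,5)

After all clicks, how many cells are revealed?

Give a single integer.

Click 1 (0,1) count=2: revealed 1 new [(0,1)] -> total=1
Click 2 (2,0) count=0: revealed 9 new [(1,0) (1,1) (1,2) (2,0) (2,1) (2,2) (3,0) (3,1) (3,2)] -> total=10
Click 3 (4,2) count=1: revealed 1 new [(4,2)] -> total=11
Click 4 (0,5) count=1: revealed 1 new [(0,5)] -> total=12

Answer: 12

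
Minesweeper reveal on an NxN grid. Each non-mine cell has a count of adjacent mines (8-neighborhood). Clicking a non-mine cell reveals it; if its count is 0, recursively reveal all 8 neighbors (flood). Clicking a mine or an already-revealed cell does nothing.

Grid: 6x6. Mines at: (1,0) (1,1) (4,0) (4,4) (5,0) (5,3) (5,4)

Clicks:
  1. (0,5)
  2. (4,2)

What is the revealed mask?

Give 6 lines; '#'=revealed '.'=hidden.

Click 1 (0,5) count=0: revealed 21 new [(0,2) (0,3) (0,4) (0,5) (1,2) (1,3) (1,4) (1,5) (2,1) (2,2) (2,3) (2,4) (2,5) (3,1) (3,2) (3,3) (3,4) (3,5) (4,1) (4,2) (4,3)] -> total=21
Click 2 (4,2) count=1: revealed 0 new [(none)] -> total=21

Answer: ..####
..####
.#####
.#####
.###..
......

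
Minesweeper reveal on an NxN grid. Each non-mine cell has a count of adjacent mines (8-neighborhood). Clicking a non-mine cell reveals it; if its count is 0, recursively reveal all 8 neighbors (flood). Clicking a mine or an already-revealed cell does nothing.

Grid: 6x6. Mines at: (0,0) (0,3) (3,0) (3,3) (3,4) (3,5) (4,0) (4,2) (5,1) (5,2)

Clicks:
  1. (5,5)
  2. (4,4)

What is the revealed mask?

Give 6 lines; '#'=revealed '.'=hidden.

Answer: ......
......
......
......
...###
...###

Derivation:
Click 1 (5,5) count=0: revealed 6 new [(4,3) (4,4) (4,5) (5,3) (5,4) (5,5)] -> total=6
Click 2 (4,4) count=3: revealed 0 new [(none)] -> total=6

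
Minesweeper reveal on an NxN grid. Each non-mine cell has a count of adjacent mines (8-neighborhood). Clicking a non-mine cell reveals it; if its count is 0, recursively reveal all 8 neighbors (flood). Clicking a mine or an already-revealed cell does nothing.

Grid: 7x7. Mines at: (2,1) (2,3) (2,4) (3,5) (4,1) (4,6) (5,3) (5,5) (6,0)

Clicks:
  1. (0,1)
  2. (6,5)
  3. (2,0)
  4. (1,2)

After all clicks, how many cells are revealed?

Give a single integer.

Click 1 (0,1) count=0: revealed 16 new [(0,0) (0,1) (0,2) (0,3) (0,4) (0,5) (0,6) (1,0) (1,1) (1,2) (1,3) (1,4) (1,5) (1,6) (2,5) (2,6)] -> total=16
Click 2 (6,5) count=1: revealed 1 new [(6,5)] -> total=17
Click 3 (2,0) count=1: revealed 1 new [(2,0)] -> total=18
Click 4 (1,2) count=2: revealed 0 new [(none)] -> total=18

Answer: 18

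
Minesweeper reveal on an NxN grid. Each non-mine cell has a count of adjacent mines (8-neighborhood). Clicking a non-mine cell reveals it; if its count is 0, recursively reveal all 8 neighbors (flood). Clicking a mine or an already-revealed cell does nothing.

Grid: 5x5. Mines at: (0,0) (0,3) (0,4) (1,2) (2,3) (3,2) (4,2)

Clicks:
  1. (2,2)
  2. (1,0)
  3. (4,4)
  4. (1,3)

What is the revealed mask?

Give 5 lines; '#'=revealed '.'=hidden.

Answer: .....
#..#.
..#..
...##
...##

Derivation:
Click 1 (2,2) count=3: revealed 1 new [(2,2)] -> total=1
Click 2 (1,0) count=1: revealed 1 new [(1,0)] -> total=2
Click 3 (4,4) count=0: revealed 4 new [(3,3) (3,4) (4,3) (4,4)] -> total=6
Click 4 (1,3) count=4: revealed 1 new [(1,3)] -> total=7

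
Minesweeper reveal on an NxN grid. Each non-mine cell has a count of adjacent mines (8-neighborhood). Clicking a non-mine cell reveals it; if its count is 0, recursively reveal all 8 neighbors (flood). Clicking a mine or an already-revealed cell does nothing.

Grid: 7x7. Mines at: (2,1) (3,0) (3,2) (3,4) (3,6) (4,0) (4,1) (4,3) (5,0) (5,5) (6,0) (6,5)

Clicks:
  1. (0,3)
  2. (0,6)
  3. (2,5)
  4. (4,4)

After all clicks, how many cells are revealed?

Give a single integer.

Answer: 20

Derivation:
Click 1 (0,3) count=0: revealed 19 new [(0,0) (0,1) (0,2) (0,3) (0,4) (0,5) (0,6) (1,0) (1,1) (1,2) (1,3) (1,4) (1,5) (1,6) (2,2) (2,3) (2,4) (2,5) (2,6)] -> total=19
Click 2 (0,6) count=0: revealed 0 new [(none)] -> total=19
Click 3 (2,5) count=2: revealed 0 new [(none)] -> total=19
Click 4 (4,4) count=3: revealed 1 new [(4,4)] -> total=20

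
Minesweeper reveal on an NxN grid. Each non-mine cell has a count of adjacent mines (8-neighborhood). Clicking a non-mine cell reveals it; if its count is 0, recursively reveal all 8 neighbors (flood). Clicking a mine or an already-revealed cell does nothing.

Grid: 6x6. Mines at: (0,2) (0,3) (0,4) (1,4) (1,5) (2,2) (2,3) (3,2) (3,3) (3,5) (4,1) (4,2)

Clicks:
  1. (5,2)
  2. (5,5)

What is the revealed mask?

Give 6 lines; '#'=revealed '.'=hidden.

Click 1 (5,2) count=2: revealed 1 new [(5,2)] -> total=1
Click 2 (5,5) count=0: revealed 6 new [(4,3) (4,4) (4,5) (5,3) (5,4) (5,5)] -> total=7

Answer: ......
......
......
......
...###
..####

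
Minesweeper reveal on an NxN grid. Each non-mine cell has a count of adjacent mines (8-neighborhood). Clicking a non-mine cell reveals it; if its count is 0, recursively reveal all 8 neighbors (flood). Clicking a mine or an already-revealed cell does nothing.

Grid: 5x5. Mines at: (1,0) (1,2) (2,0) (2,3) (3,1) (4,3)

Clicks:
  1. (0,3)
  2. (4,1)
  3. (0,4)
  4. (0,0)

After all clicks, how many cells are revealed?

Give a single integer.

Click 1 (0,3) count=1: revealed 1 new [(0,3)] -> total=1
Click 2 (4,1) count=1: revealed 1 new [(4,1)] -> total=2
Click 3 (0,4) count=0: revealed 3 new [(0,4) (1,3) (1,4)] -> total=5
Click 4 (0,0) count=1: revealed 1 new [(0,0)] -> total=6

Answer: 6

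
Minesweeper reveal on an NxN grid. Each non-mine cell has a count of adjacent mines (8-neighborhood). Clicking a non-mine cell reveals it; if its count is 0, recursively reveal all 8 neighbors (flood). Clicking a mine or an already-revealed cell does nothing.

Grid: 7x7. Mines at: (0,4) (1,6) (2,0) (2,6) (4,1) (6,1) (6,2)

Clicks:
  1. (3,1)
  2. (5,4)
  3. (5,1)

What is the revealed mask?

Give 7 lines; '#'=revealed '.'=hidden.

Answer: ####...
######.
.#####.
.######
..#####
.######
...####

Derivation:
Click 1 (3,1) count=2: revealed 1 new [(3,1)] -> total=1
Click 2 (5,4) count=0: revealed 34 new [(0,0) (0,1) (0,2) (0,3) (1,0) (1,1) (1,2) (1,3) (1,4) (1,5) (2,1) (2,2) (2,3) (2,4) (2,5) (3,2) (3,3) (3,4) (3,5) (3,6) (4,2) (4,3) (4,4) (4,5) (4,6) (5,2) (5,3) (5,4) (5,5) (5,6) (6,3) (6,4) (6,5) (6,6)] -> total=35
Click 3 (5,1) count=3: revealed 1 new [(5,1)] -> total=36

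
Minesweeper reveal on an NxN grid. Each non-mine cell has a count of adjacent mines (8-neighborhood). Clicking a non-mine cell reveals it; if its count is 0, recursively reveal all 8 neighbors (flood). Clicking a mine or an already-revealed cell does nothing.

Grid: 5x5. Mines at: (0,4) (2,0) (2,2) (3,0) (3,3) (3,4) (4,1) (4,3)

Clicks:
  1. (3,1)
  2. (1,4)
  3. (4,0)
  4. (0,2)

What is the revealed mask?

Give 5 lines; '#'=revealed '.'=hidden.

Click 1 (3,1) count=4: revealed 1 new [(3,1)] -> total=1
Click 2 (1,4) count=1: revealed 1 new [(1,4)] -> total=2
Click 3 (4,0) count=2: revealed 1 new [(4,0)] -> total=3
Click 4 (0,2) count=0: revealed 8 new [(0,0) (0,1) (0,2) (0,3) (1,0) (1,1) (1,2) (1,3)] -> total=11

Answer: ####.
#####
.....
.#...
#....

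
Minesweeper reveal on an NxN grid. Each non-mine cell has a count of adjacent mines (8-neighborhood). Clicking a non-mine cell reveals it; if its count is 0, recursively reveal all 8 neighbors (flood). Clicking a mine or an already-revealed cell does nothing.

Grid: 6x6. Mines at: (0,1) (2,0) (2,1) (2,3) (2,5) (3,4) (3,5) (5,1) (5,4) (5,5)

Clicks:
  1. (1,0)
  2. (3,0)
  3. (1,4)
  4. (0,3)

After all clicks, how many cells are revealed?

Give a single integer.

Answer: 10

Derivation:
Click 1 (1,0) count=3: revealed 1 new [(1,0)] -> total=1
Click 2 (3,0) count=2: revealed 1 new [(3,0)] -> total=2
Click 3 (1,4) count=2: revealed 1 new [(1,4)] -> total=3
Click 4 (0,3) count=0: revealed 7 new [(0,2) (0,3) (0,4) (0,5) (1,2) (1,3) (1,5)] -> total=10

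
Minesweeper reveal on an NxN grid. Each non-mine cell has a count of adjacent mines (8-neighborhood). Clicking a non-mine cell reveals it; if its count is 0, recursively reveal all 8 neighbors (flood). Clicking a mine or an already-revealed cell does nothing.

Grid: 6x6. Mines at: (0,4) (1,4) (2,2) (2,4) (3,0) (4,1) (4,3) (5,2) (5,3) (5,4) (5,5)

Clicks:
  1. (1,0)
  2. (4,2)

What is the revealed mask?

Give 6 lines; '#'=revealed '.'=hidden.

Answer: ####..
####..
##....
......
..#...
......

Derivation:
Click 1 (1,0) count=0: revealed 10 new [(0,0) (0,1) (0,2) (0,3) (1,0) (1,1) (1,2) (1,3) (2,0) (2,1)] -> total=10
Click 2 (4,2) count=4: revealed 1 new [(4,2)] -> total=11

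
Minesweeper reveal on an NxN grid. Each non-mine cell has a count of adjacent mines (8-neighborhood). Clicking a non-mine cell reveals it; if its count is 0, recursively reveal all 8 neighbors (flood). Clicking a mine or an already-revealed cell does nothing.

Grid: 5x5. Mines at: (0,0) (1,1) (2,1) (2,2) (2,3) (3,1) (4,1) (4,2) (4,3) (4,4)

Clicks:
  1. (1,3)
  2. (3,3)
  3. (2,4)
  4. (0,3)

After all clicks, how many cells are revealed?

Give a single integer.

Click 1 (1,3) count=2: revealed 1 new [(1,3)] -> total=1
Click 2 (3,3) count=5: revealed 1 new [(3,3)] -> total=2
Click 3 (2,4) count=1: revealed 1 new [(2,4)] -> total=3
Click 4 (0,3) count=0: revealed 5 new [(0,2) (0,3) (0,4) (1,2) (1,4)] -> total=8

Answer: 8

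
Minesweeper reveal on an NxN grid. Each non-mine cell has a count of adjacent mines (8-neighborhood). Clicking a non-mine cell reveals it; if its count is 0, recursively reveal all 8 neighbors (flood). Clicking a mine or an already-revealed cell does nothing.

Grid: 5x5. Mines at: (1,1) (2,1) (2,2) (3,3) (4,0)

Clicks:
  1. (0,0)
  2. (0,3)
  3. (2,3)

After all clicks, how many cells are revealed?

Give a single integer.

Click 1 (0,0) count=1: revealed 1 new [(0,0)] -> total=1
Click 2 (0,3) count=0: revealed 8 new [(0,2) (0,3) (0,4) (1,2) (1,3) (1,4) (2,3) (2,4)] -> total=9
Click 3 (2,3) count=2: revealed 0 new [(none)] -> total=9

Answer: 9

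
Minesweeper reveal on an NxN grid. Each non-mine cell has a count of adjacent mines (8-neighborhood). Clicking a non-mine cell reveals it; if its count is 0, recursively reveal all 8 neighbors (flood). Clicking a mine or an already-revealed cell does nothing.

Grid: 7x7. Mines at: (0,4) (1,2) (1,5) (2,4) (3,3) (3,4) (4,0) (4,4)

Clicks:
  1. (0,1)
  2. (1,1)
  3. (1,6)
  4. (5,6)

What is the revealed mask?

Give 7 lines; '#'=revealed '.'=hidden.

Answer: .#.....
.#....#
.....##
.....##
.###.##
#######
#######

Derivation:
Click 1 (0,1) count=1: revealed 1 new [(0,1)] -> total=1
Click 2 (1,1) count=1: revealed 1 new [(1,1)] -> total=2
Click 3 (1,6) count=1: revealed 1 new [(1,6)] -> total=3
Click 4 (5,6) count=0: revealed 23 new [(2,5) (2,6) (3,5) (3,6) (4,1) (4,2) (4,3) (4,5) (4,6) (5,0) (5,1) (5,2) (5,3) (5,4) (5,5) (5,6) (6,0) (6,1) (6,2) (6,3) (6,4) (6,5) (6,6)] -> total=26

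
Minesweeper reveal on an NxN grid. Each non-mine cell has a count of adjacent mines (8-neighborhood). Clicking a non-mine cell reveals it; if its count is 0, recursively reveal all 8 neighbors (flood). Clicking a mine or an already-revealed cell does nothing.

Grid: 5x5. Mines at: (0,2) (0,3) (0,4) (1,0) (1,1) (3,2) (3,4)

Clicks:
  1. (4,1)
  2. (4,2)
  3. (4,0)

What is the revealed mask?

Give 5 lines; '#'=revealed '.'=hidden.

Click 1 (4,1) count=1: revealed 1 new [(4,1)] -> total=1
Click 2 (4,2) count=1: revealed 1 new [(4,2)] -> total=2
Click 3 (4,0) count=0: revealed 5 new [(2,0) (2,1) (3,0) (3,1) (4,0)] -> total=7

Answer: .....
.....
##...
##...
###..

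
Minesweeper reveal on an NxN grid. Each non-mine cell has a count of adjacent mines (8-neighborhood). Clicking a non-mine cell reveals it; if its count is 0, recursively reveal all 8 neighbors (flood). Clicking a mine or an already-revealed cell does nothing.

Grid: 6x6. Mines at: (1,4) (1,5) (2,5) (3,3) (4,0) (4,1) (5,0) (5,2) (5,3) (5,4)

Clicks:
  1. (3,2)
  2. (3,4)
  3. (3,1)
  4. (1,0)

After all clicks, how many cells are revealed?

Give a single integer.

Answer: 16

Derivation:
Click 1 (3,2) count=2: revealed 1 new [(3,2)] -> total=1
Click 2 (3,4) count=2: revealed 1 new [(3,4)] -> total=2
Click 3 (3,1) count=2: revealed 1 new [(3,1)] -> total=3
Click 4 (1,0) count=0: revealed 13 new [(0,0) (0,1) (0,2) (0,3) (1,0) (1,1) (1,2) (1,3) (2,0) (2,1) (2,2) (2,3) (3,0)] -> total=16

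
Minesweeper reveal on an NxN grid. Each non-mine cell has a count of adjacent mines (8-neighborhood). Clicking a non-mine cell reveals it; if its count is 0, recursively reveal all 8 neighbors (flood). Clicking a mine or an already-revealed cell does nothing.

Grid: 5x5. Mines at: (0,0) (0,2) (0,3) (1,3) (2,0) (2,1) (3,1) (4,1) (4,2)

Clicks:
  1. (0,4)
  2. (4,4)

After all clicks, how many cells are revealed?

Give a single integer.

Click 1 (0,4) count=2: revealed 1 new [(0,4)] -> total=1
Click 2 (4,4) count=0: revealed 6 new [(2,3) (2,4) (3,3) (3,4) (4,3) (4,4)] -> total=7

Answer: 7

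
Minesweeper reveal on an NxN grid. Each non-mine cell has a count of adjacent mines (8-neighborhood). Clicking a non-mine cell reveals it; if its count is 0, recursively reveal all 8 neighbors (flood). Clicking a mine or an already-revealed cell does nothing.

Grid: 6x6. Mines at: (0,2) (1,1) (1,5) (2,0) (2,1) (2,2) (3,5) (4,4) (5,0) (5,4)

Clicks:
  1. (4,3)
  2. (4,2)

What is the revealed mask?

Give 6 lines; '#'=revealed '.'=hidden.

Click 1 (4,3) count=2: revealed 1 new [(4,3)] -> total=1
Click 2 (4,2) count=0: revealed 8 new [(3,1) (3,2) (3,3) (4,1) (4,2) (5,1) (5,2) (5,3)] -> total=9

Answer: ......
......
......
.###..
.###..
.###..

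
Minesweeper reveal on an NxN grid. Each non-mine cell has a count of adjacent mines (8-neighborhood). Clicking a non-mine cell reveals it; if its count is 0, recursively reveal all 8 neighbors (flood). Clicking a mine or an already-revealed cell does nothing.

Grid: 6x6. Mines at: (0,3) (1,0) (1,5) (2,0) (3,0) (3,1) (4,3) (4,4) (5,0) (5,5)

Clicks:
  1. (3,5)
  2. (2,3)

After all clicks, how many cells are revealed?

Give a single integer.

Answer: 10

Derivation:
Click 1 (3,5) count=1: revealed 1 new [(3,5)] -> total=1
Click 2 (2,3) count=0: revealed 9 new [(1,2) (1,3) (1,4) (2,2) (2,3) (2,4) (3,2) (3,3) (3,4)] -> total=10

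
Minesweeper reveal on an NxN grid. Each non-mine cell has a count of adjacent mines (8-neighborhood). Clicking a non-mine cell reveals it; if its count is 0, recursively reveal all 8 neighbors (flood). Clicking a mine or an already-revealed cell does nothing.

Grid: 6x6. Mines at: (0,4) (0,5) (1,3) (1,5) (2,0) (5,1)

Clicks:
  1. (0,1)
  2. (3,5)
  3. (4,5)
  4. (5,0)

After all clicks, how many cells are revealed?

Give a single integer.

Answer: 26

Derivation:
Click 1 (0,1) count=0: revealed 6 new [(0,0) (0,1) (0,2) (1,0) (1,1) (1,2)] -> total=6
Click 2 (3,5) count=0: revealed 19 new [(2,1) (2,2) (2,3) (2,4) (2,5) (3,1) (3,2) (3,3) (3,4) (3,5) (4,1) (4,2) (4,3) (4,4) (4,5) (5,2) (5,3) (5,4) (5,5)] -> total=25
Click 3 (4,5) count=0: revealed 0 new [(none)] -> total=25
Click 4 (5,0) count=1: revealed 1 new [(5,0)] -> total=26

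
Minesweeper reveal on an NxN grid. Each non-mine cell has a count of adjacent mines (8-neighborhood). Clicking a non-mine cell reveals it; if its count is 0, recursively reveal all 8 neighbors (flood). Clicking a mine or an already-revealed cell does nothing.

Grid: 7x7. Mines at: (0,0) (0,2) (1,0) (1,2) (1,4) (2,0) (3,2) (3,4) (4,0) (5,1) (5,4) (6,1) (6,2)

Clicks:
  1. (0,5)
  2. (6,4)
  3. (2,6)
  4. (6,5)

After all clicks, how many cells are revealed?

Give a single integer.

Answer: 15

Derivation:
Click 1 (0,5) count=1: revealed 1 new [(0,5)] -> total=1
Click 2 (6,4) count=1: revealed 1 new [(6,4)] -> total=2
Click 3 (2,6) count=0: revealed 13 new [(0,6) (1,5) (1,6) (2,5) (2,6) (3,5) (3,6) (4,5) (4,6) (5,5) (5,6) (6,5) (6,6)] -> total=15
Click 4 (6,5) count=1: revealed 0 new [(none)] -> total=15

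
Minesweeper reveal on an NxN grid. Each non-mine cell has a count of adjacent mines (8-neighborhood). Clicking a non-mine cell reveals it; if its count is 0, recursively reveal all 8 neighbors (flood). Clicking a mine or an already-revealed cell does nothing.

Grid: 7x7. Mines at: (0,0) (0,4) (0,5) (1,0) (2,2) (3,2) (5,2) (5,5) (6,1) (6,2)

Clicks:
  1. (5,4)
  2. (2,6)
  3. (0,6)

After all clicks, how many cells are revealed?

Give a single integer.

Answer: 18

Derivation:
Click 1 (5,4) count=1: revealed 1 new [(5,4)] -> total=1
Click 2 (2,6) count=0: revealed 16 new [(1,3) (1,4) (1,5) (1,6) (2,3) (2,4) (2,5) (2,6) (3,3) (3,4) (3,5) (3,6) (4,3) (4,4) (4,5) (4,6)] -> total=17
Click 3 (0,6) count=1: revealed 1 new [(0,6)] -> total=18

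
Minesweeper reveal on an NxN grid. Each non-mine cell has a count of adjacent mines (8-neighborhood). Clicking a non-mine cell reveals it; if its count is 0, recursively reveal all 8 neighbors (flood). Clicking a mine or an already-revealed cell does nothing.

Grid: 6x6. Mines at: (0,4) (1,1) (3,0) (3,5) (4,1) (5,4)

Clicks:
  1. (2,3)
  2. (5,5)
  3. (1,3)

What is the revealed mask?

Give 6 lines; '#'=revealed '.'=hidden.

Answer: ......
..###.
..###.
..###.
..###.
.....#

Derivation:
Click 1 (2,3) count=0: revealed 12 new [(1,2) (1,3) (1,4) (2,2) (2,3) (2,4) (3,2) (3,3) (3,4) (4,2) (4,3) (4,4)] -> total=12
Click 2 (5,5) count=1: revealed 1 new [(5,5)] -> total=13
Click 3 (1,3) count=1: revealed 0 new [(none)] -> total=13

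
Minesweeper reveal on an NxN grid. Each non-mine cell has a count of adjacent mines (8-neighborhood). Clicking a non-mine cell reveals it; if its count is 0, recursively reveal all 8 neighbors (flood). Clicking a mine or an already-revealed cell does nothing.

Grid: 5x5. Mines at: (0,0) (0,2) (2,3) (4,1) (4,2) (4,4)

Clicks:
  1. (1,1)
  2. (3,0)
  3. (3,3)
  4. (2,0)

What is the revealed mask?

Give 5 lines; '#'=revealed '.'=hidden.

Click 1 (1,1) count=2: revealed 1 new [(1,1)] -> total=1
Click 2 (3,0) count=1: revealed 1 new [(3,0)] -> total=2
Click 3 (3,3) count=3: revealed 1 new [(3,3)] -> total=3
Click 4 (2,0) count=0: revealed 7 new [(1,0) (1,2) (2,0) (2,1) (2,2) (3,1) (3,2)] -> total=10

Answer: .....
###..
###..
####.
.....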